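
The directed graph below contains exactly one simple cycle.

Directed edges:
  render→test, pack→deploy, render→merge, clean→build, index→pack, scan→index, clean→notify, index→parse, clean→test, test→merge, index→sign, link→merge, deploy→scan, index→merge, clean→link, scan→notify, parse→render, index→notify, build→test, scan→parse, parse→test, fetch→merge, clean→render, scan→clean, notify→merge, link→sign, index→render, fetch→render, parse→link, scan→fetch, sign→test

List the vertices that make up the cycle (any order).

pack, scan, index, deploy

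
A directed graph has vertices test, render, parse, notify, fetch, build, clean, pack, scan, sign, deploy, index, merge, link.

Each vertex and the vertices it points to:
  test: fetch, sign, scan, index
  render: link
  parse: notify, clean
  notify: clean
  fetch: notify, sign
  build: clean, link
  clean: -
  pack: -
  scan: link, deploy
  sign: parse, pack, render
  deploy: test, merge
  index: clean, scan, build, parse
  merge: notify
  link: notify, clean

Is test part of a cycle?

test is on a cycle iff test can reach itself via ≥1 edge.
test → scan → deploy → test — yes.

Yes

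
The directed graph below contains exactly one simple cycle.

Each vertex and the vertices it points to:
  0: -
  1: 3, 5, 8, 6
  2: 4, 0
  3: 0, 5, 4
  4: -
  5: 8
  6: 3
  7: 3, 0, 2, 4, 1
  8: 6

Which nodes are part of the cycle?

3, 5, 6, 8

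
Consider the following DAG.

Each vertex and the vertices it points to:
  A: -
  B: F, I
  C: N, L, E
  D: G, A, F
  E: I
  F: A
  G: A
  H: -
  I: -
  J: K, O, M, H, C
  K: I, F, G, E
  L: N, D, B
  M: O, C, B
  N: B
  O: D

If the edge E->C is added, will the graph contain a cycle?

Adding E→C creates a cycle iff C can already reach E.
Path from C: C → E.
So C → … → E → C is a cycle.

Yes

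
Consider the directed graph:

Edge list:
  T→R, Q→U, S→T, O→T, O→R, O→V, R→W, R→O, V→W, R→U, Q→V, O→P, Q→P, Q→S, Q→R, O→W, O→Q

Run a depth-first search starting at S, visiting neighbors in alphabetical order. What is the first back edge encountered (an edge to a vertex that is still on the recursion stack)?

DFS from S (visiting neighbors in alphabetical order); mark gray on enter, black on exit:
S gray
  T gray
    R gray
      O gray
        P gray
        P black
        Q gray
          Q→P: P black — skip
          Q→R: R is gray → back edge
First back edge: Q → R.

Q→R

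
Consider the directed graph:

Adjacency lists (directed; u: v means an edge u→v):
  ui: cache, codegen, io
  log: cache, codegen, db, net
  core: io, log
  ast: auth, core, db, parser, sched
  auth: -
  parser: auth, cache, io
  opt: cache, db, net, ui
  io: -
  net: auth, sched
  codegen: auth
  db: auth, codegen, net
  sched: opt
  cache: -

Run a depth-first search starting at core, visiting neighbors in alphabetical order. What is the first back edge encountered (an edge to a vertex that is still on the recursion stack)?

opt→db

DFS from core (visiting neighbors in alphabetical order); mark gray on enter, black on exit:
core gray
  io gray
  io black
  log gray
    cache gray
    cache black
    codegen gray
      auth gray
      auth black
    codegen black
    db gray
      db→auth: auth black — skip
      db→codegen: codegen black — skip
      net gray
        net→auth: auth black — skip
        sched gray
          opt gray
            opt→cache: cache black — skip
            opt→db: db is gray → back edge
First back edge: opt → db.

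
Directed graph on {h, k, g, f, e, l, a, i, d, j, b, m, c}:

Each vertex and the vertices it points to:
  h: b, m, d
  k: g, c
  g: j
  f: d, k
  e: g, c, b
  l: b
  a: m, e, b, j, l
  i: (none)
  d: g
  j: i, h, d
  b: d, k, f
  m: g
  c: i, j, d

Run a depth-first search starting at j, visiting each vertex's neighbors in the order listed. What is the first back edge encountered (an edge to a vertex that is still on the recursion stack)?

g→j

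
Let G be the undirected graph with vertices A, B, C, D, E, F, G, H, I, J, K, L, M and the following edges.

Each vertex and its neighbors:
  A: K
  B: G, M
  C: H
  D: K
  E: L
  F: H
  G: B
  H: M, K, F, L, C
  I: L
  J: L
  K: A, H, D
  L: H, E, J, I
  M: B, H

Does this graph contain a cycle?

DFS, tracking each vertex's parent; an edge to a visited non-parent vertex closes a cycle.
Start from J:
visit J (parent –)
  visit L (parent J)
    visit H (parent L)
      visit M (parent H)
        visit B (parent M)
          visit G (parent B)
            G–B: parent, skip
          B–M: parent, skip
        M–H: parent, skip
      visit K (parent H)
        visit A (parent K)
          A–K: parent, skip
        K–H: parent, skip
        visit D (parent K)
          D–K: parent, skip
      visit F (parent H)
        F–H: parent, skip
      H–L: parent, skip
      visit C (parent H)
        C–H: parent, skip
    visit E (parent L)
      E–L: parent, skip
    L–J: parent, skip
    visit I (parent L)
      I–L: parent, skip
No non-parent visited neighbor found — the graph is a forest.

No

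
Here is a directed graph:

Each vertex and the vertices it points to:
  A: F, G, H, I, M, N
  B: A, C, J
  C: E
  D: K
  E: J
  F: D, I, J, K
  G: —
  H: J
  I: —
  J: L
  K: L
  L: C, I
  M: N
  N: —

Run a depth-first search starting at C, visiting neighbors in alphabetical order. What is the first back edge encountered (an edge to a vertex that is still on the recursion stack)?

L→C

DFS from C (visiting neighbors in alphabetical order); mark gray on enter, black on exit:
C gray
  E gray
    J gray
      L gray
        L→C: C is gray → back edge
First back edge: L → C.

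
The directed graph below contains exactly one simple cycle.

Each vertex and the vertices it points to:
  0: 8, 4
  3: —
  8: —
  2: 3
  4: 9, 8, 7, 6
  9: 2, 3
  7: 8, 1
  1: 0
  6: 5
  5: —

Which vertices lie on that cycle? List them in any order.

0, 1, 4, 7

DFS with gray/black marking from 4:
4 gray
  9 gray
    2 gray
      3 gray
      3 black
    2 black
    9→3: 3 black — skip
  9 black
  8 gray
  8 black
  7 gray
    7→8: 8 black — skip
    1 gray
      0 gray
        0→8: 8 black — skip
        0→4: 4 is gray → back edge
Back edge closes the cycle 4 → 7 → 1 → 0 → 4; its vertices are {0, 1, 4, 7}.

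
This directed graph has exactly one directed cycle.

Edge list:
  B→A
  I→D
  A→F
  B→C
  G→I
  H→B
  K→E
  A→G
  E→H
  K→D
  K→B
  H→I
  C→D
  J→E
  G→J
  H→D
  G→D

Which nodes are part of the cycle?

DFS with gray/black marking from B:
B gray
  A gray
    F gray
    F black
    G gray
      J gray
        E gray
          H gray
            H→B: B is gray → back edge
Back edge closes the cycle B → A → G → J → E → H → B; its vertices are {A, B, E, G, H, J}.

A, B, E, G, H, J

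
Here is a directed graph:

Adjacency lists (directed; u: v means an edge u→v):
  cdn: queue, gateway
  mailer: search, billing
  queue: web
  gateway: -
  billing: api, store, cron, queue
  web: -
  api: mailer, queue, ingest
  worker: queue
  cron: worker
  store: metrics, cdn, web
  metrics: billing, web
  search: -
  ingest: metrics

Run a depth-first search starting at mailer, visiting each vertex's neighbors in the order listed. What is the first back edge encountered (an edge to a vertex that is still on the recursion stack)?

api→mailer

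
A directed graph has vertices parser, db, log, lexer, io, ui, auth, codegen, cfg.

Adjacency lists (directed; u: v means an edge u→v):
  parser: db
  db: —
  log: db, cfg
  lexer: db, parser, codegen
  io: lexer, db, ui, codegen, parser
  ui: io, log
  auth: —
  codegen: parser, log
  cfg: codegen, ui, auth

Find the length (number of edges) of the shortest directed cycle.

2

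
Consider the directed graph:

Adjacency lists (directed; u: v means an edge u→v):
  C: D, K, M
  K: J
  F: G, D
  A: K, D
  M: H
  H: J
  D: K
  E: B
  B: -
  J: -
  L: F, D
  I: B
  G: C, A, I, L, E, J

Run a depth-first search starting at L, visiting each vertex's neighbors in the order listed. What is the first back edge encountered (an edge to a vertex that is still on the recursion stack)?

G→L

DFS from L (visiting each vertex's neighbors in the order listed); mark gray on enter, black on exit:
L gray
  F gray
    G gray
      C gray
        D gray
          K gray
            J gray
            J black
          K black
        D black
        C→K: K black — skip
        M gray
          H gray
            H→J: J black — skip
          H black
        M black
      C black
      A gray
        A→K: K black — skip
        A→D: D black — skip
      A black
      I gray
        B gray
        B black
      I black
      G→L: L is gray → back edge
First back edge: G → L.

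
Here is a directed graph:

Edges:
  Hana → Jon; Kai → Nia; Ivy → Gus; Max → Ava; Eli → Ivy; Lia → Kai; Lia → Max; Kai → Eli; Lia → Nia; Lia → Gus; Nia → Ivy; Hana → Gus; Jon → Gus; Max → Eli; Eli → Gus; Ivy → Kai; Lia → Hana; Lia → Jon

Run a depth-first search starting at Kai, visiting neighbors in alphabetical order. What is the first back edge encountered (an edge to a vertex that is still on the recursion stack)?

Ivy→Kai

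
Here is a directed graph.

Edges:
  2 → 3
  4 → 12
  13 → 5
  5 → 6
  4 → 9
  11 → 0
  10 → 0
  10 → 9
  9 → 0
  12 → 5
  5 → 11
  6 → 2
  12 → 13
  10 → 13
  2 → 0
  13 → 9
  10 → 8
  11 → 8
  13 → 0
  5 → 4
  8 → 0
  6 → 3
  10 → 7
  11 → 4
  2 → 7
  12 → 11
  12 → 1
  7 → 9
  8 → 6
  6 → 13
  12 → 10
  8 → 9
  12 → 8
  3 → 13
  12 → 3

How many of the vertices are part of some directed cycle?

A vertex is on a directed cycle iff it belongs to a strongly connected component of size ≥ 2 (or has a self-loop).
The vertices on cycles are {2, 3, 4, 5, 6, 8, 10, 11, 12, 13} — 10 in total.

10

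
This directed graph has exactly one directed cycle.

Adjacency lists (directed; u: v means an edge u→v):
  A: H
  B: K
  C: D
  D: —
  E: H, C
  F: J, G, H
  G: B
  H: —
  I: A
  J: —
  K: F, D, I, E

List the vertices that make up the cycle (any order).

B, F, G, K

DFS with gray/black marking from K:
K gray
  F gray
    J gray
    J black
    G gray
      B gray
        B→K: K is gray → back edge
Back edge closes the cycle K → F → G → B → K; its vertices are {B, F, G, K}.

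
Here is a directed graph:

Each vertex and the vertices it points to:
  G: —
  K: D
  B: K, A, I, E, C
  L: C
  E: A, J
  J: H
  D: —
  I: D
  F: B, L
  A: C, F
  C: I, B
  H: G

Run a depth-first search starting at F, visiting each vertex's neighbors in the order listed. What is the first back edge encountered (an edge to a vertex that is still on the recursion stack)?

C->B

DFS from F (visiting each vertex's neighbors in the order listed); mark gray on enter, black on exit:
F gray
  B gray
    K gray
      D gray
      D black
    K black
    A gray
      C gray
        I gray
          I→D: D black — skip
        I black
        C→B: B is gray → back edge
First back edge: C → B.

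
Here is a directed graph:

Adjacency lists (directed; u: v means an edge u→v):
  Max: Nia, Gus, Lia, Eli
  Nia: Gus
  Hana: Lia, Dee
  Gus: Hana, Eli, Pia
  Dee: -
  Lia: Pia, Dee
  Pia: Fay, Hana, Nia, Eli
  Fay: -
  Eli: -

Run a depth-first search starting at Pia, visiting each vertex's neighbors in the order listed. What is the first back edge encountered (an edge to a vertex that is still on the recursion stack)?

Lia→Pia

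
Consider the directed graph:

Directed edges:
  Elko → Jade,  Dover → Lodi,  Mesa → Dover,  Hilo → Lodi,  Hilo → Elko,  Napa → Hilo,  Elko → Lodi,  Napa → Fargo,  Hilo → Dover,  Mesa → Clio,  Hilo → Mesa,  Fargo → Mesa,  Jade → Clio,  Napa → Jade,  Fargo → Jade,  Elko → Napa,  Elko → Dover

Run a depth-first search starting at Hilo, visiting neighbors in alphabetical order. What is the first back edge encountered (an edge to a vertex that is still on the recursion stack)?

Napa→Hilo

DFS from Hilo (visiting neighbors in alphabetical order); mark gray on enter, black on exit:
Hilo gray
  Dover gray
    Lodi gray
    Lodi black
  Dover black
  Elko gray
    Elko→Dover: Dover black — skip
    Jade gray
      Clio gray
      Clio black
    Jade black
    Elko→Lodi: Lodi black — skip
    Napa gray
      Fargo gray
        Fargo→Jade: Jade black — skip
        Mesa gray
          Mesa→Clio: Clio black — skip
          Mesa→Dover: Dover black — skip
        Mesa black
      Fargo black
      Napa→Hilo: Hilo is gray → back edge
First back edge: Napa → Hilo.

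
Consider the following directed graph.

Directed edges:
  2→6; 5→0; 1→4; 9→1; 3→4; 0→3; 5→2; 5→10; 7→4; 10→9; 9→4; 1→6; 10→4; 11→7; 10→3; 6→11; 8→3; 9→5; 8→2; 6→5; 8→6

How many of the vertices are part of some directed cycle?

6

A vertex is on a directed cycle iff it belongs to a strongly connected component of size ≥ 2 (or has a self-loop).
The vertices on cycles are {1, 2, 5, 6, 9, 10} — 6 in total.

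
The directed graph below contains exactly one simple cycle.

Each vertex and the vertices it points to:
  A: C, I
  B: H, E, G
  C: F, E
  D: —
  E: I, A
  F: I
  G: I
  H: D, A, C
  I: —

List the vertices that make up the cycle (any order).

A, C, E

DFS with gray/black marking from E:
E gray
  I gray
  I black
  A gray
    C gray
      F gray
        F→I: I black — skip
      F black
      C→E: E is gray → back edge
Back edge closes the cycle E → A → C → E; its vertices are {A, C, E}.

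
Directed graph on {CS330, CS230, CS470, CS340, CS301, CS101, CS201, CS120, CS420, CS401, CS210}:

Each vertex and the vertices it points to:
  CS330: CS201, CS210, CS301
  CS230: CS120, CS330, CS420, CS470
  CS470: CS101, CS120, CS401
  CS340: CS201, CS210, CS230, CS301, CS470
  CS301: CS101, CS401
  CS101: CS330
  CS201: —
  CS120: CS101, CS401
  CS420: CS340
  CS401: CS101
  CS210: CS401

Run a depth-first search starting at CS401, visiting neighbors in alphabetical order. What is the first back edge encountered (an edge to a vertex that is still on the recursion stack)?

DFS from CS401 (visiting neighbors in alphabetical order); mark gray on enter, black on exit:
CS401 gray
  CS101 gray
    CS330 gray
      CS201 gray
      CS201 black
      CS210 gray
        CS210→CS401: CS401 is gray → back edge
First back edge: CS210 → CS401.

CS210->CS401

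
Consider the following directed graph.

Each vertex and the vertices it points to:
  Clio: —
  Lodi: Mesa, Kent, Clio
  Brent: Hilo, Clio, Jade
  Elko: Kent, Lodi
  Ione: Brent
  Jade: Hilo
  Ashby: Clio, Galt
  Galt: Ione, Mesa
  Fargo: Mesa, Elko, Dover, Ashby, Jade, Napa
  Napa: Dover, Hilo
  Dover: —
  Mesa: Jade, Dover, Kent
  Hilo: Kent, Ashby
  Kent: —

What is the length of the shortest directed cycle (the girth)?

For each vertex v, BFS finds the shortest path from v back to v.
The shortest such closed walk is Ashby → Galt → Mesa → Jade → Hilo → Ashby, length 5.

5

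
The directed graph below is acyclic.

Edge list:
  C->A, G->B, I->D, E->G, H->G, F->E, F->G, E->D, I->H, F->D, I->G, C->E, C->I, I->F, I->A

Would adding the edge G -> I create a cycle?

Yes

Adding G→I creates a cycle iff I can already reach G.
Path from I: I → G.
So I → … → G → I is a cycle.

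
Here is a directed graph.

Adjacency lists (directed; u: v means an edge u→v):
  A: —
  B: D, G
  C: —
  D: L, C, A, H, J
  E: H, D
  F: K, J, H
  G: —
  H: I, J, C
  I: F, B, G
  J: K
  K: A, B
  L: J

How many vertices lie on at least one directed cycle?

8

A vertex is on a directed cycle iff it belongs to a strongly connected component of size ≥ 2 (or has a self-loop).
The vertices on cycles are {B, D, F, H, I, J, K, L} — 8 in total.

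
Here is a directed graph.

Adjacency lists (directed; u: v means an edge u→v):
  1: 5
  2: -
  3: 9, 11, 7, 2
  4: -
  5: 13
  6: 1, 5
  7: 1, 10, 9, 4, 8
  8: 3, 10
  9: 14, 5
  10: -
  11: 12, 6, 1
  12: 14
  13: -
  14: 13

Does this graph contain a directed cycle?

Yes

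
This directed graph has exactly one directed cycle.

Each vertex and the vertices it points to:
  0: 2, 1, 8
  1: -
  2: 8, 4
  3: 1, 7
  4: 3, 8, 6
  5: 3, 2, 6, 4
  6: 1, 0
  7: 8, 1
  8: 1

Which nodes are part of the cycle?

0, 2, 4, 6

DFS with gray/black marking from 4:
4 gray
  3 gray
    1 gray
    1 black
    7 gray
      8 gray
        8→1: 1 black — skip
      8 black
      7→1: 1 black — skip
    7 black
  3 black
  4→8: 8 black — skip
  6 gray
    6→1: 1 black — skip
    0 gray
      2 gray
        2→8: 8 black — skip
        2→4: 4 is gray → back edge
Back edge closes the cycle 4 → 6 → 0 → 2 → 4; its vertices are {0, 2, 4, 6}.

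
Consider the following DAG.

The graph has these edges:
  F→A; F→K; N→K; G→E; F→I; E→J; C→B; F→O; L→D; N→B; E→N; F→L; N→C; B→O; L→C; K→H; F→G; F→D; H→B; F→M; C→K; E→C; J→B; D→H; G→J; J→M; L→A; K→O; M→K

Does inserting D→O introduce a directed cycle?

No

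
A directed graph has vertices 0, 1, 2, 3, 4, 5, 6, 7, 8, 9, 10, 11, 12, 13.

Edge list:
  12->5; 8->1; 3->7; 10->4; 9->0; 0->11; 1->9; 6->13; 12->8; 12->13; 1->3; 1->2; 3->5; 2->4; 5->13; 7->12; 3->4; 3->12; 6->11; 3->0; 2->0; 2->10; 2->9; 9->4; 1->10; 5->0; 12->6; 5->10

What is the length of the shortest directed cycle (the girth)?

For each vertex v, BFS finds the shortest path from v back to v.
The shortest such closed walk is 3 → 12 → 8 → 1 → 3, length 4.

4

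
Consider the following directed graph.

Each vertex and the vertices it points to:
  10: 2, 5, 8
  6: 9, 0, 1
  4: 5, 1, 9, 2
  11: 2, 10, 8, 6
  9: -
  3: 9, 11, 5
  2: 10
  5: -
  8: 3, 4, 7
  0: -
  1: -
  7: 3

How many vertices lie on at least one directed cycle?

7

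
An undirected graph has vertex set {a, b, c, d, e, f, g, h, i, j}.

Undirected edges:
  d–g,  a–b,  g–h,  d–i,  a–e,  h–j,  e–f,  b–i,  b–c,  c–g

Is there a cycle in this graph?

Yes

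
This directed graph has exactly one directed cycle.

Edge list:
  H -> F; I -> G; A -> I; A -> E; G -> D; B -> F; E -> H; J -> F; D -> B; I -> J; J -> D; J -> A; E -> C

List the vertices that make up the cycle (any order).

A, I, J

DFS with gray/black marking from A:
A gray
  I gray
    G gray
      D gray
        B gray
          F gray
          F black
        B black
      D black
    G black
    J gray
      J→D: D black — skip
      J→A: A is gray → back edge
Back edge closes the cycle A → I → J → A; its vertices are {A, I, J}.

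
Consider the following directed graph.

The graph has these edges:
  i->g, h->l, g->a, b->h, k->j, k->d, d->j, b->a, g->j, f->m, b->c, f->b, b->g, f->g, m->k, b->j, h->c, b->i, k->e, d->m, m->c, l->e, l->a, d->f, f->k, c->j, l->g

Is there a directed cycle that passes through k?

Yes

k is on a cycle iff k can reach itself via ≥1 edge.
k → d → m → k — yes.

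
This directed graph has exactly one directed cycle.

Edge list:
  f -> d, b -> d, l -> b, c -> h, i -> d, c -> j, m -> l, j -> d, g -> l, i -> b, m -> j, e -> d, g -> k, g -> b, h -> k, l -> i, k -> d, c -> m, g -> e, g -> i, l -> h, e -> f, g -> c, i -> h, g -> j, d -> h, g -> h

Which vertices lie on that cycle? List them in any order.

d, h, k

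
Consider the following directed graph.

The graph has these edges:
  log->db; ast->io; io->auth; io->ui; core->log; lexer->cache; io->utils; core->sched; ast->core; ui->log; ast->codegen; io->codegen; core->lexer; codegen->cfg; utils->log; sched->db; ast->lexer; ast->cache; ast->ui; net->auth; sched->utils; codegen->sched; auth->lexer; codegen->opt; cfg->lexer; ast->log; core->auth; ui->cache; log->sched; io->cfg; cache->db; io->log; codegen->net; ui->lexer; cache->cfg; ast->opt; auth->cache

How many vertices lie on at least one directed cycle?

6

A vertex is on a directed cycle iff it belongs to a strongly connected component of size ≥ 2 (or has a self-loop).
The vertices on cycles are {cfg, log, cache, lexer, sched, utils} — 6 in total.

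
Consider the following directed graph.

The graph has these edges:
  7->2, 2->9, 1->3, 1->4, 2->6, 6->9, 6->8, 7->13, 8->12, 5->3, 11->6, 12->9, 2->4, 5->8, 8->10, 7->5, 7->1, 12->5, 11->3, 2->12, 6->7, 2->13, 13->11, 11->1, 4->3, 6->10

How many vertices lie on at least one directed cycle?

8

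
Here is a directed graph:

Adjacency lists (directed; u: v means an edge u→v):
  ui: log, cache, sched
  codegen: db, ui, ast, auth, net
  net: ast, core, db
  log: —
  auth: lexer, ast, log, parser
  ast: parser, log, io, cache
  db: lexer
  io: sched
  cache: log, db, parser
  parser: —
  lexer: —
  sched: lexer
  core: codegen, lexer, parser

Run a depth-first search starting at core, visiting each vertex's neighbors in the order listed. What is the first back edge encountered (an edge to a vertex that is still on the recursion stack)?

DFS from core (visiting each vertex's neighbors in the order listed); mark gray on enter, black on exit:
core gray
  codegen gray
    db gray
      lexer gray
      lexer black
    db black
    ui gray
      log gray
      log black
      cache gray
        cache→log: log black — skip
        cache→db: db black — skip
        parser gray
        parser black
      cache black
      sched gray
        sched→lexer: lexer black — skip
      sched black
    ui black
    ast gray
      ast→parser: parser black — skip
      ast→log: log black — skip
      io gray
        io→sched: sched black — skip
      io black
      ast→cache: cache black — skip
    ast black
    auth gray
      auth→lexer: lexer black — skip
      auth→ast: ast black — skip
      auth→log: log black — skip
      auth→parser: parser black — skip
    auth black
    net gray
      net→ast: ast black — skip
      net→core: core is gray → back edge
First back edge: net → core.

net->core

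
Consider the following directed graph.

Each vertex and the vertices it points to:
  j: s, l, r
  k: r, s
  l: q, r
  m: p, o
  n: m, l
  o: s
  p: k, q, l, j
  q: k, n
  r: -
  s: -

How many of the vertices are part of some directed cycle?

6

A vertex is on a directed cycle iff it belongs to a strongly connected component of size ≥ 2 (or has a self-loop).
The vertices on cycles are {j, l, m, n, p, q} — 6 in total.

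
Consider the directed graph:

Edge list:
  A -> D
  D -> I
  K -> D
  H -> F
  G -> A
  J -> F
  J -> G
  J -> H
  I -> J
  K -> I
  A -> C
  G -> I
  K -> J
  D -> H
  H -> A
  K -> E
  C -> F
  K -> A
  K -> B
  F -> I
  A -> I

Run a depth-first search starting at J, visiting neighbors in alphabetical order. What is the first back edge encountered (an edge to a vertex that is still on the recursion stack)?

I→J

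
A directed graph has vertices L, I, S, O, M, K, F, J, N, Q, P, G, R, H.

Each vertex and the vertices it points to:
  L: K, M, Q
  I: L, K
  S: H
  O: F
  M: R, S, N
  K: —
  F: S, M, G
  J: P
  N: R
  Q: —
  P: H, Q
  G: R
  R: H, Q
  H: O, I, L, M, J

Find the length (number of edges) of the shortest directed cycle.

3

For each vertex v, BFS finds the shortest path from v back to v.
The shortest such closed walk is H → J → P → H, length 3.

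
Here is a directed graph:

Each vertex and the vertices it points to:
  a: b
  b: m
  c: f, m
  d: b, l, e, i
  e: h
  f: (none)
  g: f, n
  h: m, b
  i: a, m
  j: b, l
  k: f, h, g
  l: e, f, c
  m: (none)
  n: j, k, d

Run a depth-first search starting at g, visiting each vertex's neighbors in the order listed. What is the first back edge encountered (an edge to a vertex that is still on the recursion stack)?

k->g

DFS from g (visiting each vertex's neighbors in the order listed); mark gray on enter, black on exit:
g gray
  f gray
  f black
  n gray
    j gray
      b gray
        m gray
        m black
      b black
      l gray
        e gray
          h gray
            h→m: m black — skip
            h→b: b black — skip
          h black
        e black
        l→f: f black — skip
        c gray
          c→f: f black — skip
          c→m: m black — skip
        c black
      l black
    j black
    k gray
      k→f: f black — skip
      k→h: h black — skip
      k→g: g is gray → back edge
First back edge: k → g.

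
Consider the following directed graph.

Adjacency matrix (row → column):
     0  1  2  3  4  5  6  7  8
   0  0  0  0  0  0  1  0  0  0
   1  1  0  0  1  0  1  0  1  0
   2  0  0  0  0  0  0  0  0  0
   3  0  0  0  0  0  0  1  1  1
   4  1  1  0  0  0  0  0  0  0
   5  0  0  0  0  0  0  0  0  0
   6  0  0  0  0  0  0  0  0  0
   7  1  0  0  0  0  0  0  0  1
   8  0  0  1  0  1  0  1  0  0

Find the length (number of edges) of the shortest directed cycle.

4

For each vertex v, BFS finds the shortest path from v back to v.
The shortest such closed walk is 8 → 4 → 1 → 7 → 8, length 4.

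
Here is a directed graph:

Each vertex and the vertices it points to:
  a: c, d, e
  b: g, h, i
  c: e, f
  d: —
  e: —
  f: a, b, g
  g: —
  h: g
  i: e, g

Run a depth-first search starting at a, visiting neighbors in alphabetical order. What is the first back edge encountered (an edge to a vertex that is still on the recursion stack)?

DFS from a (visiting neighbors in alphabetical order); mark gray on enter, black on exit:
a gray
  c gray
    e gray
    e black
    f gray
      f→a: a is gray → back edge
First back edge: f → a.

f->a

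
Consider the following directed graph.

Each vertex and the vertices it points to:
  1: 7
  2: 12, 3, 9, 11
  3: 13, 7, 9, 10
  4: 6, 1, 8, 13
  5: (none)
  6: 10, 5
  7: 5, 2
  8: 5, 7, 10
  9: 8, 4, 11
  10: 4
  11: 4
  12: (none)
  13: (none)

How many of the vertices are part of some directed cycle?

10

A vertex is on a directed cycle iff it belongs to a strongly connected component of size ≥ 2 (or has a self-loop).
The vertices on cycles are {1, 2, 3, 4, 6, 7, 8, 9, 10, 11} — 10 in total.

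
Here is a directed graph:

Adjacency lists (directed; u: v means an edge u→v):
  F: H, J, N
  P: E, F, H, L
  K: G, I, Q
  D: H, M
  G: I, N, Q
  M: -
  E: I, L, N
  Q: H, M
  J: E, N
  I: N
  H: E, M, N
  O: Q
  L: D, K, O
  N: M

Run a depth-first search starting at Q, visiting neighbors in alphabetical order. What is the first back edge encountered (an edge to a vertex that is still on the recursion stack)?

DFS from Q (visiting neighbors in alphabetical order); mark gray on enter, black on exit:
Q gray
  H gray
    E gray
      I gray
        N gray
          M gray
          M black
        N black
      I black
      L gray
        D gray
          D→H: H is gray → back edge
First back edge: D → H.

D->H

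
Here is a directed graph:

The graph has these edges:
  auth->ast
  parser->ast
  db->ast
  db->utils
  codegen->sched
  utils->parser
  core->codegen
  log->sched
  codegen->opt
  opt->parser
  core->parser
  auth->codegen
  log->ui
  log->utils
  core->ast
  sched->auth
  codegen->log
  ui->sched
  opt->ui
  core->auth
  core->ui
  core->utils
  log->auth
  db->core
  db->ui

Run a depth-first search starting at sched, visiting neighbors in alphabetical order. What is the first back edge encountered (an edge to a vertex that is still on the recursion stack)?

log->auth

DFS from sched (visiting neighbors in alphabetical order); mark gray on enter, black on exit:
sched gray
  auth gray
    ast gray
    ast black
    codegen gray
      log gray
        log→auth: auth is gray → back edge
First back edge: log → auth.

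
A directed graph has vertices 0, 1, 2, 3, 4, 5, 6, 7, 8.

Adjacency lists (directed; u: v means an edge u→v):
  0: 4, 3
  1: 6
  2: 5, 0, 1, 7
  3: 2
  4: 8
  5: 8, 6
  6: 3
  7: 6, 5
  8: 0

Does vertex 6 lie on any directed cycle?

6 is on a cycle iff 6 can reach itself via ≥1 edge.
6 → 3 → 2 → 5 → 6 — yes.

Yes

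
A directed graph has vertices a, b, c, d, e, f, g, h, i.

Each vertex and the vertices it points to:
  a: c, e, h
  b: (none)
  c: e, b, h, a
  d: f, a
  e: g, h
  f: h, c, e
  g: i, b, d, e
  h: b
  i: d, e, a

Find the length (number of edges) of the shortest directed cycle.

2

For each vertex v, BFS finds the shortest path from v back to v.
The shortest such closed walk is g → e → g, length 2.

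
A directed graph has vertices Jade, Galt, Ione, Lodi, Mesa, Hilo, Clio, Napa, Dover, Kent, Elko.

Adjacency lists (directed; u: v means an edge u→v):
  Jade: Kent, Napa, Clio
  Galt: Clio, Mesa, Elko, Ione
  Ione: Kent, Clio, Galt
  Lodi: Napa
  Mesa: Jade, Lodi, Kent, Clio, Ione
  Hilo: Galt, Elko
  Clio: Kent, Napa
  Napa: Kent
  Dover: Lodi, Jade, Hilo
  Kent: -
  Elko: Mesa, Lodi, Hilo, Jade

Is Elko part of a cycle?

Yes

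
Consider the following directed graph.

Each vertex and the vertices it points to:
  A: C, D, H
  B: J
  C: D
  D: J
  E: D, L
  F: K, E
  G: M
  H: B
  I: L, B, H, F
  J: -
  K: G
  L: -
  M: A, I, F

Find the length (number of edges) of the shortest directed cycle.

4

For each vertex v, BFS finds the shortest path from v back to v.
The shortest such closed walk is M → F → K → G → M, length 4.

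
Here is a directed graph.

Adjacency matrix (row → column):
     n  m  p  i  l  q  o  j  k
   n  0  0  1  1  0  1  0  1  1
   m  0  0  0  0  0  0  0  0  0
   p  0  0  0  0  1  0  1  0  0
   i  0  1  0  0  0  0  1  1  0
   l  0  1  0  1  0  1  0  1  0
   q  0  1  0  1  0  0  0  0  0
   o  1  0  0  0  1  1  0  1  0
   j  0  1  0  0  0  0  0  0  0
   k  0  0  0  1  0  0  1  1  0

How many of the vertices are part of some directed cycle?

A vertex is on a directed cycle iff it belongs to a strongly connected component of size ≥ 2 (or has a self-loop).
The vertices on cycles are {i, k, l, n, o, p, q} — 7 in total.

7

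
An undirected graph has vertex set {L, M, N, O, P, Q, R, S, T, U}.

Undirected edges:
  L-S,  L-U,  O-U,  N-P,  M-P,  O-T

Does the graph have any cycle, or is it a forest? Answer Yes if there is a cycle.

No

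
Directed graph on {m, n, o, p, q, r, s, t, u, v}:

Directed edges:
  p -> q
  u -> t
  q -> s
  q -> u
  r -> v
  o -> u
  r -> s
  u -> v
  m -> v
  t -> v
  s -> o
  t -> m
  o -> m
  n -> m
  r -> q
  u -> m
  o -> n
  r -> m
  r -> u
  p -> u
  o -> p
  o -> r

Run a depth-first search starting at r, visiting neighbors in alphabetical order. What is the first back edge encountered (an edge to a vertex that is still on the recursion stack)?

p→q

DFS from r (visiting neighbors in alphabetical order); mark gray on enter, black on exit:
r gray
  m gray
    v gray
    v black
  m black
  q gray
    s gray
      o gray
        o→m: m black — skip
        n gray
          n→m: m black — skip
        n black
        p gray
          p→q: q is gray → back edge
First back edge: p → q.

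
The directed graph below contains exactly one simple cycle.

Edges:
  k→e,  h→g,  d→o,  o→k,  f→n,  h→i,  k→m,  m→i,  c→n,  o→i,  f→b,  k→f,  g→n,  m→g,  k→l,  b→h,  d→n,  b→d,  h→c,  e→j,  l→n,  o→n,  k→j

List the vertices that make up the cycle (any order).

b, d, f, k, o

DFS with gray/black marking from k:
k gray
  e gray
    j gray
    j black
  e black
  k→j: j black — skip
  l gray
    n gray
    n black
  l black
  f gray
    f→n: n black — skip
    b gray
      d gray
        d→n: n black — skip
        o gray
          o→k: k is gray → back edge
Back edge closes the cycle k → f → b → d → o → k; its vertices are {b, d, f, k, o}.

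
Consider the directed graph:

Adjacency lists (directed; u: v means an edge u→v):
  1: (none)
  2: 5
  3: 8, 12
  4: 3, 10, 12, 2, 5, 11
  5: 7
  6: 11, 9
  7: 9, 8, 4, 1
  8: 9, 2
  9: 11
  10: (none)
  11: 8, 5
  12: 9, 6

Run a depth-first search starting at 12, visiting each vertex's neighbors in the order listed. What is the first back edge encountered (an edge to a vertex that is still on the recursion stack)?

8→9

DFS from 12 (visiting each vertex's neighbors in the order listed); mark gray on enter, black on exit:
12 gray
  9 gray
    11 gray
      8 gray
        8→9: 9 is gray → back edge
First back edge: 8 → 9.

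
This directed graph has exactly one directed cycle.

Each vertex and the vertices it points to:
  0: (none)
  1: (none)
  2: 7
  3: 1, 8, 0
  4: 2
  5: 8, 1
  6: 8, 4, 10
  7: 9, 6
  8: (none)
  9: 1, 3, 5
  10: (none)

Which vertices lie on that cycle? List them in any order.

DFS with gray/black marking from 7:
7 gray
  9 gray
    1 gray
    1 black
    3 gray
      3→1: 1 black — skip
      8 gray
      8 black
      0 gray
      0 black
    3 black
    5 gray
      5→8: 8 black — skip
      5→1: 1 black — skip
    5 black
  9 black
  6 gray
    6→8: 8 black — skip
    4 gray
      2 gray
        2→7: 7 is gray → back edge
Back edge closes the cycle 7 → 6 → 4 → 2 → 7; its vertices are {2, 4, 6, 7}.

2, 4, 6, 7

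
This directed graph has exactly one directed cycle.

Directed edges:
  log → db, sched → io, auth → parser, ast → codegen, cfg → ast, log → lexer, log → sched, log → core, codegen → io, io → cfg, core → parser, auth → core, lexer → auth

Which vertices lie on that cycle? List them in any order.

io, ast, cfg, codegen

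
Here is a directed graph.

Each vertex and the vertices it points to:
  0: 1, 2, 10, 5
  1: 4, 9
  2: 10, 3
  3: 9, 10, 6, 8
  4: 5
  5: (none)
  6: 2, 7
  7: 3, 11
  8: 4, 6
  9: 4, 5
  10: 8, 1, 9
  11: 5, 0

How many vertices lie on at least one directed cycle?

A vertex is on a directed cycle iff it belongs to a strongly connected component of size ≥ 2 (or has a self-loop).
The vertices on cycles are {0, 2, 3, 6, 7, 8, 10, 11} — 8 in total.

8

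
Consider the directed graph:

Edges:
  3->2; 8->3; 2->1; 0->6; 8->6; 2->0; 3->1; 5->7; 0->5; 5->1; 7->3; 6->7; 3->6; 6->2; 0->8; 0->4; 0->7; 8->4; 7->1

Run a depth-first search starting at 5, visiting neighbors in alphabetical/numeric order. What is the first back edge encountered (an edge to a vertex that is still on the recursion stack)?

DFS from 5 (visiting neighbors in alphabetical/numeric order); mark gray on enter, black on exit:
5 gray
  1 gray
  1 black
  7 gray
    7→1: 1 black — skip
    3 gray
      3→1: 1 black — skip
      2 gray
        0 gray
          4 gray
          4 black
          0→5: 5 is gray → back edge
First back edge: 0 → 5.

0→5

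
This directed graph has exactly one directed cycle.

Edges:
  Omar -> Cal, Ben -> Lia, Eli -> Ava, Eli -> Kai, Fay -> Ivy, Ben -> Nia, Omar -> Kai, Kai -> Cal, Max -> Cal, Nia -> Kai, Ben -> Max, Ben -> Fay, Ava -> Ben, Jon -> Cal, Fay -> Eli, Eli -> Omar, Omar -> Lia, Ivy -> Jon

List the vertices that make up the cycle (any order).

Ava, Ben, Eli, Fay

DFS with gray/black marking from Ben:
Ben gray
  Max gray
    Cal gray
    Cal black
  Max black
  Nia gray
    Kai gray
      Kai→Cal: Cal black — skip
    Kai black
  Nia black
  Lia gray
  Lia black
  Fay gray
    Eli gray
      Ava gray
        Ava→Ben: Ben is gray → back edge
Back edge closes the cycle Ben → Fay → Eli → Ava → Ben; its vertices are {Ava, Ben, Eli, Fay}.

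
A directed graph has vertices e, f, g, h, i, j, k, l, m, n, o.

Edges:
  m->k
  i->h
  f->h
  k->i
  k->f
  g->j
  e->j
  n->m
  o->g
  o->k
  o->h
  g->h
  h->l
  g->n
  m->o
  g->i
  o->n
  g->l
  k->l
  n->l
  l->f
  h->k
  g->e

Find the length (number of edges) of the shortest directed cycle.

3

For each vertex v, BFS finds the shortest path from v back to v.
The shortest such closed walk is o → n → m → o, length 3.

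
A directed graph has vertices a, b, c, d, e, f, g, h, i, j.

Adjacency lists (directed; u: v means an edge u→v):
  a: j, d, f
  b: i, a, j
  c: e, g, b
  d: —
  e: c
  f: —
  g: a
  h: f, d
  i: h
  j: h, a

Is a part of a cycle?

Yes

a is on a cycle iff a can reach itself via ≥1 edge.
a → j → a — yes.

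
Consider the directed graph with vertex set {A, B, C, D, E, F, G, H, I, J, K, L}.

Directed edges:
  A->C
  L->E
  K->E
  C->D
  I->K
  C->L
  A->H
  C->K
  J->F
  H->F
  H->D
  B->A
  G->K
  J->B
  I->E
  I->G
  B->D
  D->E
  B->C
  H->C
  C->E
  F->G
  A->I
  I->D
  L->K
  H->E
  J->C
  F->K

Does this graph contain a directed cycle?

No

DFS with white/gray/black marking, starting from G:
G gray
  K gray
    E gray
    E black
  K black
G black
A gray
  C gray
    D gray
      D→E: E black — skip
    D black
    C→E: E black — skip
    C→K: K black — skip
    L gray
      L→K: K black — skip
      L→E: E black — skip
    L black
  C black
  I gray
    I→K: K black — skip
    I→G: G black — skip
    I→D: D black — skip
    I→E: E black — skip
  I black
  H gray
    H→E: E black — skip
    F gray
      F→K: K black — skip
      F→G: G black — skip
    F black
    H→C: C black — skip
    H→D: D black — skip
  H black
A black
B gray
  B→D: D black — skip
  B→C: C black — skip
  B→A: A black — skip
B black
J gray
  J→C: C black — skip
  J→F: F black — skip
  J→B: B black — skip
J black
Every edge goes to a white or black vertex — no back edge, so the graph is acyclic.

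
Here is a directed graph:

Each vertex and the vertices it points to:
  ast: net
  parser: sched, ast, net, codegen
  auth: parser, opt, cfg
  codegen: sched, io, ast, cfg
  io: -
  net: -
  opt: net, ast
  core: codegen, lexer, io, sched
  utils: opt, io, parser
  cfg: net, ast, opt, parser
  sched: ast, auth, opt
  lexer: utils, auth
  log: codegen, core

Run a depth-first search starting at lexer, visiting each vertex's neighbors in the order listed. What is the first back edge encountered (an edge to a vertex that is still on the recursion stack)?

DFS from lexer (visiting each vertex's neighbors in the order listed); mark gray on enter, black on exit:
lexer gray
  utils gray
    opt gray
      net gray
      net black
      ast gray
        ast→net: net black — skip
      ast black
    opt black
    io gray
    io black
    parser gray
      sched gray
        sched→ast: ast black — skip
        auth gray
          auth→parser: parser is gray → back edge
First back edge: auth → parser.

auth→parser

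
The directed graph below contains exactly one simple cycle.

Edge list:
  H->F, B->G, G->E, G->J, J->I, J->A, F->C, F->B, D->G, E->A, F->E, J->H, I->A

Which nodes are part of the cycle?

DFS with gray/black marking from G:
G gray
  J gray
    H gray
      F gray
        E gray
          A gray
          A black
        E black
        B gray
          B→G: G is gray → back edge
Back edge closes the cycle G → J → H → F → B → G; its vertices are {B, F, G, H, J}.

B, F, G, H, J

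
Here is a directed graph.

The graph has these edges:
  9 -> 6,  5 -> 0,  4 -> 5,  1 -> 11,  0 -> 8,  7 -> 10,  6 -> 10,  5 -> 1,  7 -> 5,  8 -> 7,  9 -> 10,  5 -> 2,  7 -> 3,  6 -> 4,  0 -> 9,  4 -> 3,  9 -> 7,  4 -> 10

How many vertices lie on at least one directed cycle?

A vertex is on a directed cycle iff it belongs to a strongly connected component of size ≥ 2 (or has a self-loop).
The vertices on cycles are {0, 4, 5, 6, 7, 8, 9} — 7 in total.

7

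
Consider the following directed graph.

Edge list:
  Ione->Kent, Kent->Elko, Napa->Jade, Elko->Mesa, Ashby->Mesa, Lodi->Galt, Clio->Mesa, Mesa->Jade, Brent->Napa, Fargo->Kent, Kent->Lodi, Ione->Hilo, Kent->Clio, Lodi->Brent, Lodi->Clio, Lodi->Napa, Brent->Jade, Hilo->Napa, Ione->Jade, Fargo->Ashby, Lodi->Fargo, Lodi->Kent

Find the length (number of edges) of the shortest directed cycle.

2

For each vertex v, BFS finds the shortest path from v back to v.
The shortest such closed walk is Kent → Lodi → Kent, length 2.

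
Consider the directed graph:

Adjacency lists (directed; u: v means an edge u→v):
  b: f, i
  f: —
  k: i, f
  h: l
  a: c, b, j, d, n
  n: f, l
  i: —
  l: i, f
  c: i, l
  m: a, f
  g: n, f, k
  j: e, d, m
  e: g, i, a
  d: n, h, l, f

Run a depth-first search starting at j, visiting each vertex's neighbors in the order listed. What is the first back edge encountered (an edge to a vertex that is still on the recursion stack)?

a→j

DFS from j (visiting each vertex's neighbors in the order listed); mark gray on enter, black on exit:
j gray
  e gray
    g gray
      n gray
        f gray
        f black
        l gray
          i gray
          i black
          l→f: f black — skip
        l black
      n black
      g→f: f black — skip
      k gray
        k→i: i black — skip
        k→f: f black — skip
      k black
    g black
    e→i: i black — skip
    a gray
      c gray
        c→i: i black — skip
        c→l: l black — skip
      c black
      b gray
        b→f: f black — skip
        b→i: i black — skip
      b black
      a→j: j is gray → back edge
First back edge: a → j.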